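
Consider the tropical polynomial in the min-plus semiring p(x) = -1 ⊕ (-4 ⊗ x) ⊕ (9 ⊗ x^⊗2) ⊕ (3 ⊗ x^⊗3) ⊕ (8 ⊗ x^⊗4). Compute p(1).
p(1) = -3

A tropical monomial a ⊗ x^⊗i evaluates to a + i · x. Evaluating each term at x = 1:
  Term 0 contributes -1 + 0 · 1 = -1
  Term 1 contributes -4 + 1 · 1 = -3
  Term 2 contributes 9 + 2 · 1 = 11
  Term 3 contributes 3 + 3 · 1 = 6
  Term 4 contributes 8 + 4 · 1 = 12
p(1) = ⊕ of these = min[-1, -3, 11, 6, 12] = -3.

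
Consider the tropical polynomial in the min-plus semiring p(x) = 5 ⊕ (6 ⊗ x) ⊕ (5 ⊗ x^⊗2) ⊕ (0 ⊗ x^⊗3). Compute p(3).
p(3) = 5

A tropical monomial a ⊗ x^⊗i evaluates to a + i · x. Evaluating each term at x = 3:
  Term 0 contributes 5 + 0 · 3 = 5
  Term 1 contributes 6 + 1 · 3 = 9
  Term 2 contributes 5 + 2 · 3 = 11
  Term 3 contributes 0 + 3 · 3 = 9
p(3) = ⊕ of these = min[5, 9, 11, 9] = 5.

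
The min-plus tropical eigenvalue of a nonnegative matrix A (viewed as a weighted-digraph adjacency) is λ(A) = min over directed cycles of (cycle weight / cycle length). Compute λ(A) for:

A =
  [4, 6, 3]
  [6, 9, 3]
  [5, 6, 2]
λ(A) = 2

Enumerate directed cycles and compute their means (weight / length). Sample:
  cycle 0 → 0: weight = 4, length = 1, mean = 4/1 ≈ 4.000
  cycle 1 → 1: weight = 9, length = 1, mean = 9/1 ≈ 9.000
  cycle 2 → 2: weight = 2, length = 1, mean = 2/1 ≈ 2.000
  cycle 0 → 1 → 0: weight = 12, length = 2, mean = 12/2 ≈ 6.000
  cycle 0 → 2 → 0: weight = 8, length = 2, mean = 8/2 ≈ 4.000
  cycle 1 → 0 → 1: weight = 12, length = 2, mean = 12/2 ≈ 6.000
Minimum mean = 2.000, attained e.g. along the cycle 2 → 2 with weight 2 and length 1. So λ(A) = 2/1 = 2.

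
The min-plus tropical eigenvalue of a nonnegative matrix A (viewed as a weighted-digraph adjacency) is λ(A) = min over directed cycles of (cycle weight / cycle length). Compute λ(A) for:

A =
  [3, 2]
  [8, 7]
λ(A) = 3

Enumerate directed cycles and compute their means (weight / length). Sample:
  cycle 0 → 0: weight = 3, length = 1, mean = 3/1 ≈ 3.000
  cycle 1 → 1: weight = 7, length = 1, mean = 7/1 ≈ 7.000
  cycle 0 → 1 → 0: weight = 10, length = 2, mean = 10/2 ≈ 5.000
  cycle 1 → 0 → 1: weight = 10, length = 2, mean = 10/2 ≈ 5.000
Minimum mean = 3.000, attained e.g. along the cycle 0 → 0 with weight 3 and length 1. So λ(A) = 3/1 = 3.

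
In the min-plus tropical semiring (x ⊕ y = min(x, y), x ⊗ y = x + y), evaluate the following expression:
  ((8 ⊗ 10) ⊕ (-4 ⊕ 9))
((8 ⊗ 10) ⊕ (-4 ⊕ 9)) = -4

Expand innermost to outermost. Recall ⊕ takes the minimum of its arguments and ⊗ takes their sum. Working out the expression ((8 ⊗ 10) ⊕ (-4 ⊕ 9)) gives -4.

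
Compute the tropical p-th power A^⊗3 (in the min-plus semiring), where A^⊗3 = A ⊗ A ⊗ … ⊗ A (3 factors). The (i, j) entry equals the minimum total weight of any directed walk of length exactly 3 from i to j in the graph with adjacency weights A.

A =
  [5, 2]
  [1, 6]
A^⊗3 =
  [8, 5]
  [4, 8]

Each entry (A^⊗3)_ij equals the minimum over all length-3 walks i = v_0 → v_1 → … → v_3 = j of Σ_t A[v_t][v_{t+1}]. For example, for (i, j) = (0, 1) we minimise over 4 possible intermediate vertex sequences; the minimum is 5, attained along the walk 0 → 1 → 0 → 1.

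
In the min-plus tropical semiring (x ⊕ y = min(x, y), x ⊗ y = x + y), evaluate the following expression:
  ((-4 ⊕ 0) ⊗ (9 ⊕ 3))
((-4 ⊕ 0) ⊗ (9 ⊕ 3)) = -1

Expand innermost to outermost. Recall ⊕ takes the minimum of its arguments and ⊗ takes their sum. Working out the expression ((-4 ⊕ 0) ⊗ (9 ⊕ 3)) gives -1.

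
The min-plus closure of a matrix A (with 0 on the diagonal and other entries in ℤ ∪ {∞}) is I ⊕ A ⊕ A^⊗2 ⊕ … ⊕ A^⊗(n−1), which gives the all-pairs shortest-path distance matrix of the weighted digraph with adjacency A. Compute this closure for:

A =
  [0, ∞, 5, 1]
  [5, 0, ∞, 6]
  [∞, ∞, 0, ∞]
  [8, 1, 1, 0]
Closure =
  [0, 2, 2, 1]
  [5, 0, 7, 6]
  [∞, ∞, 0, ∞]
  [6, 1, 1, 0]

This is the Floyd-Warshall all-pairs shortest-path computation. For each intermediate vertex k = 0, 1, …, 3, update dist[i][j] ← min(dist[i][j], dist[i][k] + dist[k][j]). The final matrix gives, for each (i, j), the minimum total weight of any directed path from i to j (possibly empty when i = j).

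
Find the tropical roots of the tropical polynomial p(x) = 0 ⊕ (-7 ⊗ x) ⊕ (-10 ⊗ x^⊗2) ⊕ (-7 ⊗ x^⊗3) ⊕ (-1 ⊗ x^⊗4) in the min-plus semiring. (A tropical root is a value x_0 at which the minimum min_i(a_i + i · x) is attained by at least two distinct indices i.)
Roots: {-6, -3, 3, 7}

Each tropical root is a break point of the lower envelope of the lines y = a_i + i · x (there are 5 lines, with slopes 0, 1, ..., 4). Only the lines that attain the minimum somewhere contribute to roots; other lines are dominated. Here the surviving (envelope) indices are i = 4, i = 3, i = 2, i = 1, i = 0.
Intersections between consecutive envelope lines give the roots: for adjacent envelope indices i < j the intersection is x = (a_i − a_j) / (j − i). Reading off the sorted break points: {-6, -3, 3, 7}.
Verification: at each break x_0, at least two indices attain the minimum of min_i(a_i + i · x_0).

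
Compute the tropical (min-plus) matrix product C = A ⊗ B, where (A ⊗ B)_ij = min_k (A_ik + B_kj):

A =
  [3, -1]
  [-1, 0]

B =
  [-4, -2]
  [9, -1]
A ⊗ B =
  [-1, -2]
  [-5, -3]

Apply the min-plus product entry-by-entry:
  C[0][0] = min over k of (A[0][0] + B[0][0] = 3 + -4 = -1, A[0][1] + B[1][0] = -1 + 9 = 8) = -1 (attained at k = 0)
  C[0][1] = min over k of (A[0][0] + B[0][1] = 3 + -2 = 1, A[0][1] + B[1][1] = -1 + -1 = -2) = -2 (attained at k = 1)
  C[1][0] = min over k of (A[1][0] + B[0][0] = -1 + -4 = -5, A[1][1] + B[1][0] = 0 + 9 = 9) = -5 (attained at k = 0)
  C[1][1] = min over k of (A[1][0] + B[0][1] = -1 + -2 = -3, A[1][1] + B[1][1] = 0 + -1 = -1) = -3 (attained at k = 0)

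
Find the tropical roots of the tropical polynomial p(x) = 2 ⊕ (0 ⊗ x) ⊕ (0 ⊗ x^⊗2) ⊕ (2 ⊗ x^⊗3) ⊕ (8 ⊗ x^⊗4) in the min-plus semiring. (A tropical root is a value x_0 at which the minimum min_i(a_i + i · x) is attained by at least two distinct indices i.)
Roots: {-6, -2, 0, 2}

Each tropical root is a break point of the lower envelope of the lines y = a_i + i · x (there are 5 lines, with slopes 0, 1, ..., 4). Only the lines that attain the minimum somewhere contribute to roots; other lines are dominated. Here the surviving (envelope) indices are i = 4, i = 3, i = 2, i = 1, i = 0.
Intersections between consecutive envelope lines give the roots: for adjacent envelope indices i < j the intersection is x = (a_i − a_j) / (j − i). Reading off the sorted break points: {-6, -2, 0, 2}.
Verification: at each break x_0, at least two indices attain the minimum of min_i(a_i + i · x_0).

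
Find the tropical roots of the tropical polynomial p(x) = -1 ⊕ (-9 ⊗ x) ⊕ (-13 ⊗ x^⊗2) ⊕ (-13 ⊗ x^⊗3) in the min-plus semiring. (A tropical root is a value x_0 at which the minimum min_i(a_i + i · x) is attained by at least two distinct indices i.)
Roots: {0, 4, 8}

Each tropical root is a break point of the lower envelope of the lines y = a_i + i · x (there are 4 lines, with slopes 0, 1, ..., 3). Only the lines that attain the minimum somewhere contribute to roots; other lines are dominated. Here the surviving (envelope) indices are i = 3, i = 2, i = 1, i = 0.
Intersections between consecutive envelope lines give the roots: for adjacent envelope indices i < j the intersection is x = (a_i − a_j) / (j − i). Reading off the sorted break points: {0, 4, 8}.
Verification: at each break x_0, at least two indices attain the minimum of min_i(a_i + i · x_0).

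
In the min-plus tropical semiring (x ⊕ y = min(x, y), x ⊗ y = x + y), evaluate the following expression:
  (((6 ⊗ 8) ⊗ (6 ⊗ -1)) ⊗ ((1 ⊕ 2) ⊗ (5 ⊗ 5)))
(((6 ⊗ 8) ⊗ (6 ⊗ -1)) ⊗ ((1 ⊕ 2) ⊗ (5 ⊗ 5))) = 30

Expand innermost to outermost. Recall ⊕ takes the minimum of its arguments and ⊗ takes their sum. Working out the expression (((6 ⊗ 8) ⊗ (6 ⊗ -1)) ⊗ ((1 ⊕ 2) ⊗ (5 ⊗ 5))) gives 30.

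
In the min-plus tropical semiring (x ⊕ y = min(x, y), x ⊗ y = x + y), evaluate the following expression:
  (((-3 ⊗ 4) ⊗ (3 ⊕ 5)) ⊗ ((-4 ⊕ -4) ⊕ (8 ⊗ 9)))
(((-3 ⊗ 4) ⊗ (3 ⊕ 5)) ⊗ ((-4 ⊕ -4) ⊕ (8 ⊗ 9))) = 0

Expand innermost to outermost. Recall ⊕ takes the minimum of its arguments and ⊗ takes their sum. Working out the expression (((-3 ⊗ 4) ⊗ (3 ⊕ 5)) ⊗ ((-4 ⊕ -4) ⊕ (8 ⊗ 9))) gives 0.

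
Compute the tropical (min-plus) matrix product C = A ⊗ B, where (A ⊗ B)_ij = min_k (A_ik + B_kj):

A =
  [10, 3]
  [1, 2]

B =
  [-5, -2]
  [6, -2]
A ⊗ B =
  [5, 1]
  [-4, -1]

Apply the min-plus product entry-by-entry:
  C[0][0] = min over k of (A[0][0] + B[0][0] = 10 + -5 = 5, A[0][1] + B[1][0] = 3 + 6 = 9) = 5 (attained at k = 0)
  C[0][1] = min over k of (A[0][0] + B[0][1] = 10 + -2 = 8, A[0][1] + B[1][1] = 3 + -2 = 1) = 1 (attained at k = 1)
  C[1][0] = min over k of (A[1][0] + B[0][0] = 1 + -5 = -4, A[1][1] + B[1][0] = 2 + 6 = 8) = -4 (attained at k = 0)
  C[1][1] = min over k of (A[1][0] + B[0][1] = 1 + -2 = -1, A[1][1] + B[1][1] = 2 + -2 = 0) = -1 (attained at k = 0)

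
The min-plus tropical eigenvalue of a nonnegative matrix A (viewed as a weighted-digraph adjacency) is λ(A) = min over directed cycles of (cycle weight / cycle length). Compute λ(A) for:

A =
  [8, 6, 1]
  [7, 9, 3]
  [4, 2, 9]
λ(A) = 5/2

Enumerate directed cycles and compute their means (weight / length). Sample:
  cycle 0 → 0: weight = 8, length = 1, mean = 8/1 ≈ 8.000
  cycle 1 → 1: weight = 9, length = 1, mean = 9/1 ≈ 9.000
  cycle 2 → 2: weight = 9, length = 1, mean = 9/1 ≈ 9.000
  cycle 0 → 1 → 0: weight = 13, length = 2, mean = 13/2 ≈ 6.500
  cycle 0 → 2 → 0: weight = 5, length = 2, mean = 5/2 ≈ 2.500
  cycle 1 → 0 → 1: weight = 13, length = 2, mean = 13/2 ≈ 6.500
Minimum mean = 2.500, attained e.g. along the cycle 0 → 2 → 0 with weight 5 and length 2. So λ(A) = 5/2 = 5/2.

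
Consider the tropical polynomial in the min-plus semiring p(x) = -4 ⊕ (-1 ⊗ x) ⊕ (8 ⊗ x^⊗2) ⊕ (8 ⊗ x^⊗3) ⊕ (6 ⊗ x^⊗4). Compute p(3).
p(3) = -4

A tropical monomial a ⊗ x^⊗i evaluates to a + i · x. Evaluating each term at x = 3:
  Term 0 contributes -4 + 0 · 3 = -4
  Term 1 contributes -1 + 1 · 3 = 2
  Term 2 contributes 8 + 2 · 3 = 14
  Term 3 contributes 8 + 3 · 3 = 17
  Term 4 contributes 6 + 4 · 3 = 18
p(3) = ⊕ of these = min[-4, 2, 14, 17, 18] = -4.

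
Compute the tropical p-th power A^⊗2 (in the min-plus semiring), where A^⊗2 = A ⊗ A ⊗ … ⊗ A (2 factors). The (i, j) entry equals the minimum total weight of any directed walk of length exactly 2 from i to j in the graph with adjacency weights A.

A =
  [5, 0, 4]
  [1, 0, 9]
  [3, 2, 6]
A^⊗2 =
  [1, 0, 9]
  [1, 0, 5]
  [3, 2, 7]

Each entry (A^⊗2)_ij equals the minimum over all length-2 walks i = v_0 → v_1 → … → v_2 = j of Σ_t A[v_t][v_{t+1}]. For example, for (i, j) = (0, 2) we minimise over 3 possible intermediate vertex sequences; the minimum is 9, attained along the walk 0 → 0 → 2.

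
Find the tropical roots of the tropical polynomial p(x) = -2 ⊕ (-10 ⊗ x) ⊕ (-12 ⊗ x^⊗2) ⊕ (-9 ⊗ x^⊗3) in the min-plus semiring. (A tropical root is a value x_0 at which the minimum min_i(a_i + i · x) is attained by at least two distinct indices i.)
Roots: {-3, 2, 8}

Each tropical root is a break point of the lower envelope of the lines y = a_i + i · x (there are 4 lines, with slopes 0, 1, ..., 3). Only the lines that attain the minimum somewhere contribute to roots; other lines are dominated. Here the surviving (envelope) indices are i = 3, i = 2, i = 1, i = 0.
Intersections between consecutive envelope lines give the roots: for adjacent envelope indices i < j the intersection is x = (a_i − a_j) / (j − i). Reading off the sorted break points: {-3, 2, 8}.
Verification: at each break x_0, at least two indices attain the minimum of min_i(a_i + i · x_0).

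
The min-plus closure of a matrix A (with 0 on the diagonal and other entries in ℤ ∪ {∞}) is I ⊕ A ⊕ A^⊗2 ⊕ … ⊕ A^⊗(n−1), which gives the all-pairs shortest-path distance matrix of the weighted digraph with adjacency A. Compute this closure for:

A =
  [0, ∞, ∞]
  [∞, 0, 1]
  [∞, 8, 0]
Closure =
  [0, ∞, ∞]
  [∞, 0, 1]
  [∞, 8, 0]

This is the Floyd-Warshall all-pairs shortest-path computation. For each intermediate vertex k = 0, 1, …, 2, update dist[i][j] ← min(dist[i][j], dist[i][k] + dist[k][j]). The final matrix gives, for each (i, j), the minimum total weight of any directed path from i to j (possibly empty when i = j).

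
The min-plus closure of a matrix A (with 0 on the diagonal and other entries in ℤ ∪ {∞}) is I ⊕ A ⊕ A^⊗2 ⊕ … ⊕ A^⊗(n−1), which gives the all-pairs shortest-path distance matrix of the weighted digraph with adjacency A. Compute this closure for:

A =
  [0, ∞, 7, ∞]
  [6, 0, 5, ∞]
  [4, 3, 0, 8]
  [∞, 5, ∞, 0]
Closure =
  [0, 10, 7, 15]
  [6, 0, 5, 13]
  [4, 3, 0, 8]
  [11, 5, 10, 0]

This is the Floyd-Warshall all-pairs shortest-path computation. For each intermediate vertex k = 0, 1, …, 3, update dist[i][j] ← min(dist[i][j], dist[i][k] + dist[k][j]). The final matrix gives, for each (i, j), the minimum total weight of any directed path from i to j (possibly empty when i = j).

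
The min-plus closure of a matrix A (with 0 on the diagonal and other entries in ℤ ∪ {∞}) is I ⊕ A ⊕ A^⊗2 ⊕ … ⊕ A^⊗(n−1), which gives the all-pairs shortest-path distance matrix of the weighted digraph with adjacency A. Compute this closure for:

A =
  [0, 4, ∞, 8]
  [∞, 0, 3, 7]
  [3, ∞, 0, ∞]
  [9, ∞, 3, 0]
Closure =
  [0, 4, 7, 8]
  [6, 0, 3, 7]
  [3, 7, 0, 11]
  [6, 10, 3, 0]

This is the Floyd-Warshall all-pairs shortest-path computation. For each intermediate vertex k = 0, 1, …, 3, update dist[i][j] ← min(dist[i][j], dist[i][k] + dist[k][j]). The final matrix gives, for each (i, j), the minimum total weight of any directed path from i to j (possibly empty when i = j).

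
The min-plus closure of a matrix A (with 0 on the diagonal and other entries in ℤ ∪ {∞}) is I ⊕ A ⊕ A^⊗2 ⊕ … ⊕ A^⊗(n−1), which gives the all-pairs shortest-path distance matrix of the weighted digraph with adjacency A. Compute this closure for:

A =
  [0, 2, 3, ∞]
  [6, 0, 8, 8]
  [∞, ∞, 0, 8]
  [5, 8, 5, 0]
Closure =
  [0, 2, 3, 10]
  [6, 0, 8, 8]
  [13, 15, 0, 8]
  [5, 7, 5, 0]

This is the Floyd-Warshall all-pairs shortest-path computation. For each intermediate vertex k = 0, 1, …, 3, update dist[i][j] ← min(dist[i][j], dist[i][k] + dist[k][j]). The final matrix gives, for each (i, j), the minimum total weight of any directed path from i to j (possibly empty when i = j).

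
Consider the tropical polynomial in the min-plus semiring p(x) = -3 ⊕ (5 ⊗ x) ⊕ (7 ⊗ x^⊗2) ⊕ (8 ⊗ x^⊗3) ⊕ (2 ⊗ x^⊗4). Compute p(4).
p(4) = -3

A tropical monomial a ⊗ x^⊗i evaluates to a + i · x. Evaluating each term at x = 4:
  Term 0 contributes -3 + 0 · 4 = -3
  Term 1 contributes 5 + 1 · 4 = 9
  Term 2 contributes 7 + 2 · 4 = 15
  Term 3 contributes 8 + 3 · 4 = 20
  Term 4 contributes 2 + 4 · 4 = 18
p(4) = ⊕ of these = min[-3, 9, 15, 20, 18] = -3.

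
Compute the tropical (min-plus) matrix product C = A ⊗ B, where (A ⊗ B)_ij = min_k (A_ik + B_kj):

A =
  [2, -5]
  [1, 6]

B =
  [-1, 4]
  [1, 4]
A ⊗ B =
  [-4, -1]
  [0, 5]

Apply the min-plus product entry-by-entry:
  C[0][0] = min over k of (A[0][0] + B[0][0] = 2 + -1 = 1, A[0][1] + B[1][0] = -5 + 1 = -4) = -4 (attained at k = 1)
  C[0][1] = min over k of (A[0][0] + B[0][1] = 2 + 4 = 6, A[0][1] + B[1][1] = -5 + 4 = -1) = -1 (attained at k = 1)
  C[1][0] = min over k of (A[1][0] + B[0][0] = 1 + -1 = 0, A[1][1] + B[1][0] = 6 + 1 = 7) = 0 (attained at k = 0)
  C[1][1] = min over k of (A[1][0] + B[0][1] = 1 + 4 = 5, A[1][1] + B[1][1] = 6 + 4 = 10) = 5 (attained at k = 0)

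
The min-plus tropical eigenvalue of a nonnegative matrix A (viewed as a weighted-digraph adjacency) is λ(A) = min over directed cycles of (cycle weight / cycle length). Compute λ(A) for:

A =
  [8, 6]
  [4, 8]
λ(A) = 5

Enumerate directed cycles and compute their means (weight / length). Sample:
  cycle 0 → 0: weight = 8, length = 1, mean = 8/1 ≈ 8.000
  cycle 1 → 1: weight = 8, length = 1, mean = 8/1 ≈ 8.000
  cycle 0 → 1 → 0: weight = 10, length = 2, mean = 10/2 ≈ 5.000
  cycle 1 → 0 → 1: weight = 10, length = 2, mean = 10/2 ≈ 5.000
Minimum mean = 5.000, attained e.g. along the cycle 0 → 1 → 0 with weight 10 and length 2. So λ(A) = 10/2 = 5.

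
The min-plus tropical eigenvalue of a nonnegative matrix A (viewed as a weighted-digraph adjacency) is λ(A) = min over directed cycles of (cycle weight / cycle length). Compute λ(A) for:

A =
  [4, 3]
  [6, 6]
λ(A) = 4

Enumerate directed cycles and compute their means (weight / length). Sample:
  cycle 0 → 0: weight = 4, length = 1, mean = 4/1 ≈ 4.000
  cycle 1 → 1: weight = 6, length = 1, mean = 6/1 ≈ 6.000
  cycle 0 → 1 → 0: weight = 9, length = 2, mean = 9/2 ≈ 4.500
  cycle 1 → 0 → 1: weight = 9, length = 2, mean = 9/2 ≈ 4.500
Minimum mean = 4.000, attained e.g. along the cycle 0 → 0 with weight 4 and length 1. So λ(A) = 4/1 = 4.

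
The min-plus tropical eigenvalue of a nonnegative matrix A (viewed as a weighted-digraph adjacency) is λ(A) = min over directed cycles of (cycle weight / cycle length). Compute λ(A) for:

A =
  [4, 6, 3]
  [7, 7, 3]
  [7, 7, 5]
λ(A) = 4

Enumerate directed cycles and compute their means (weight / length). Sample:
  cycle 0 → 0: weight = 4, length = 1, mean = 4/1 ≈ 4.000
  cycle 1 → 1: weight = 7, length = 1, mean = 7/1 ≈ 7.000
  cycle 2 → 2: weight = 5, length = 1, mean = 5/1 ≈ 5.000
  cycle 0 → 1 → 0: weight = 13, length = 2, mean = 13/2 ≈ 6.500
  cycle 0 → 2 → 0: weight = 10, length = 2, mean = 10/2 ≈ 5.000
  cycle 1 → 0 → 1: weight = 13, length = 2, mean = 13/2 ≈ 6.500
Minimum mean = 4.000, attained e.g. along the cycle 0 → 0 with weight 4 and length 1. So λ(A) = 4/1 = 4.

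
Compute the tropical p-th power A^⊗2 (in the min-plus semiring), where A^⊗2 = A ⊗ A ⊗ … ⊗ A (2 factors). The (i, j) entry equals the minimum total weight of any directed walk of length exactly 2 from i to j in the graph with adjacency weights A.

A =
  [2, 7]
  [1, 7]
A^⊗2 =
  [4, 9]
  [3, 8]

Each entry (A^⊗2)_ij equals the minimum over all length-2 walks i = v_0 → v_1 → … → v_2 = j of Σ_t A[v_t][v_{t+1}]. For example, for (i, j) = (0, 1) we minimise over 2 possible intermediate vertex sequences; the minimum is 9, attained along the walk 0 → 0 → 1.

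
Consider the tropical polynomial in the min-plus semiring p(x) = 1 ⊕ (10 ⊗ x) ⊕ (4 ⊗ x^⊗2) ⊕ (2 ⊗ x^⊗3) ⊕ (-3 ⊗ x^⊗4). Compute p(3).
p(3) = 1

A tropical monomial a ⊗ x^⊗i evaluates to a + i · x. Evaluating each term at x = 3:
  Term 0 contributes 1 + 0 · 3 = 1
  Term 1 contributes 10 + 1 · 3 = 13
  Term 2 contributes 4 + 2 · 3 = 10
  Term 3 contributes 2 + 3 · 3 = 11
  Term 4 contributes -3 + 4 · 3 = 9
p(3) = ⊕ of these = min[1, 13, 10, 11, 9] = 1.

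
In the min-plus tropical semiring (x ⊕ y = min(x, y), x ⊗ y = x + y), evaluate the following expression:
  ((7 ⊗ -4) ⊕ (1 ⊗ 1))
((7 ⊗ -4) ⊕ (1 ⊗ 1)) = 2

Expand innermost to outermost. Recall ⊕ takes the minimum of its arguments and ⊗ takes their sum. Working out the expression ((7 ⊗ -4) ⊕ (1 ⊗ 1)) gives 2.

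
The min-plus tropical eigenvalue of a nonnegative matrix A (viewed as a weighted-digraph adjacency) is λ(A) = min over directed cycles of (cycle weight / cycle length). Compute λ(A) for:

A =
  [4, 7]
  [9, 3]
λ(A) = 3

Enumerate directed cycles and compute their means (weight / length). Sample:
  cycle 0 → 0: weight = 4, length = 1, mean = 4/1 ≈ 4.000
  cycle 1 → 1: weight = 3, length = 1, mean = 3/1 ≈ 3.000
  cycle 0 → 1 → 0: weight = 16, length = 2, mean = 16/2 ≈ 8.000
  cycle 1 → 0 → 1: weight = 16, length = 2, mean = 16/2 ≈ 8.000
Minimum mean = 3.000, attained e.g. along the cycle 1 → 1 with weight 3 and length 1. So λ(A) = 3/1 = 3.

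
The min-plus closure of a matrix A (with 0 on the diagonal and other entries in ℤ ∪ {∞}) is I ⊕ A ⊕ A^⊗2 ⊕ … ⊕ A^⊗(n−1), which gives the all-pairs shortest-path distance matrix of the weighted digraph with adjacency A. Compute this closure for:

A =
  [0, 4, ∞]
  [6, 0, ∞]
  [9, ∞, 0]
Closure =
  [0, 4, ∞]
  [6, 0, ∞]
  [9, 13, 0]

This is the Floyd-Warshall all-pairs shortest-path computation. For each intermediate vertex k = 0, 1, …, 2, update dist[i][j] ← min(dist[i][j], dist[i][k] + dist[k][j]). The final matrix gives, for each (i, j), the minimum total weight of any directed path from i to j (possibly empty when i = j).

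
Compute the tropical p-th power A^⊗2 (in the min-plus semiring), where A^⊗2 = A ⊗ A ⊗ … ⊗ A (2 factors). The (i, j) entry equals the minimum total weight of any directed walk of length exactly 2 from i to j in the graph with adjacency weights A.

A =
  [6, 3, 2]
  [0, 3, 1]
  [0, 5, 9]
A^⊗2 =
  [2, 6, 4]
  [1, 3, 2]
  [5, 3, 2]

Each entry (A^⊗2)_ij equals the minimum over all length-2 walks i = v_0 → v_1 → … → v_2 = j of Σ_t A[v_t][v_{t+1}]. For example, for (i, j) = (0, 2) we minimise over 3 possible intermediate vertex sequences; the minimum is 4, attained along the walk 0 → 1 → 2.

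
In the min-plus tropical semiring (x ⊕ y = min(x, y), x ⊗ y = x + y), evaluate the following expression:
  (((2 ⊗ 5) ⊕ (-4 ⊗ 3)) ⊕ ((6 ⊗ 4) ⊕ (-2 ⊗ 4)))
(((2 ⊗ 5) ⊕ (-4 ⊗ 3)) ⊕ ((6 ⊗ 4) ⊕ (-2 ⊗ 4))) = -1

Expand innermost to outermost. Recall ⊕ takes the minimum of its arguments and ⊗ takes their sum. Working out the expression (((2 ⊗ 5) ⊕ (-4 ⊗ 3)) ⊕ ((6 ⊗ 4) ⊕ (-2 ⊗ 4))) gives -1.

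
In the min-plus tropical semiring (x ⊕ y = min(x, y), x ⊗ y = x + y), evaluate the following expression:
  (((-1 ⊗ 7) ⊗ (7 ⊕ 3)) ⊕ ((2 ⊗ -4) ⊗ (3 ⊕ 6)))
(((-1 ⊗ 7) ⊗ (7 ⊕ 3)) ⊕ ((2 ⊗ -4) ⊗ (3 ⊕ 6))) = 1

Expand innermost to outermost. Recall ⊕ takes the minimum of its arguments and ⊗ takes their sum. Working out the expression (((-1 ⊗ 7) ⊗ (7 ⊕ 3)) ⊕ ((2 ⊗ -4) ⊗ (3 ⊕ 6))) gives 1.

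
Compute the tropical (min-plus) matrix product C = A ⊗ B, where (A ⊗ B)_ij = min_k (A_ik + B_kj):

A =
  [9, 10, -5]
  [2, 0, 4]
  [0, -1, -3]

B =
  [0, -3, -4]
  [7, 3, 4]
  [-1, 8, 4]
A ⊗ B =
  [-6, 3, -1]
  [2, -1, -2]
  [-4, -3, -4]

Apply the min-plus product entry-by-entry:
  C[0][0] = min over k of (A[0][0] + B[0][0] = 9 + 0 = 9, A[0][1] + B[1][0] = 10 + 7 = 17, A[0][2] + B[2][0] = -5 + -1 = -6) = -6 (attained at k = 2)
  C[0][1] = min over k of (A[0][0] + B[0][1] = 9 + -3 = 6, A[0][1] + B[1][1] = 10 + 3 = 13, A[0][2] + B[2][1] = -5 + 8 = 3) = 3 (attained at k = 2)
  C[0][2] = min over k of (A[0][0] + B[0][2] = 9 + -4 = 5, A[0][1] + B[1][2] = 10 + 4 = 14, A[0][2] + B[2][2] = -5 + 4 = -1) = -1 (attained at k = 2)
  C[1][0] = min over k of (A[1][0] + B[0][0] = 2 + 0 = 2, A[1][1] + B[1][0] = 0 + 7 = 7, A[1][2] + B[2][0] = 4 + -1 = 3) = 2 (attained at k = 0)
  C[1][1] = min over k of (A[1][0] + B[0][1] = 2 + -3 = -1, A[1][1] + B[1][1] = 0 + 3 = 3, A[1][2] + B[2][1] = 4 + 8 = 12) = -1 (attained at k = 0)
  C[1][2] = min over k of (A[1][0] + B[0][2] = 2 + -4 = -2, A[1][1] + B[1][2] = 0 + 4 = 4, A[1][2] + B[2][2] = 4 + 4 = 8) = -2 (attained at k = 0)
  C[2][0] = min over k of (A[2][0] + B[0][0] = 0 + 0 = 0, A[2][1] + B[1][0] = -1 + 7 = 6, A[2][2] + B[2][0] = -3 + -1 = -4) = -4 (attained at k = 2)
  C[2][1] = min over k of (A[2][0] + B[0][1] = 0 + -3 = -3, A[2][1] + B[1][1] = -1 + 3 = 2, A[2][2] + B[2][1] = -3 + 8 = 5) = -3 (attained at k = 0)
  C[2][2] = min over k of (A[2][0] + B[0][2] = 0 + -4 = -4, A[2][1] + B[1][2] = -1 + 4 = 3, A[2][2] + B[2][2] = -3 + 4 = 1) = -4 (attained at k = 0)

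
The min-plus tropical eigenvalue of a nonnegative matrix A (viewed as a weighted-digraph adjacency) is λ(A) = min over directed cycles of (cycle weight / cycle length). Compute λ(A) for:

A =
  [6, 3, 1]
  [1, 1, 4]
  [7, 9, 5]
λ(A) = 1

Enumerate directed cycles and compute their means (weight / length). Sample:
  cycle 0 → 0: weight = 6, length = 1, mean = 6/1 ≈ 6.000
  cycle 1 → 1: weight = 1, length = 1, mean = 1/1 ≈ 1.000
  cycle 2 → 2: weight = 5, length = 1, mean = 5/1 ≈ 5.000
  cycle 0 → 1 → 0: weight = 4, length = 2, mean = 4/2 ≈ 2.000
  cycle 0 → 2 → 0: weight = 8, length = 2, mean = 8/2 ≈ 4.000
  cycle 1 → 0 → 1: weight = 4, length = 2, mean = 4/2 ≈ 2.000
Minimum mean = 1.000, attained e.g. along the cycle 1 → 1 with weight 1 and length 1. So λ(A) = 1/1 = 1.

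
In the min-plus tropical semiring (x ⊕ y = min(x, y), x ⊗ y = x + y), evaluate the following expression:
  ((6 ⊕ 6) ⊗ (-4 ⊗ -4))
((6 ⊕ 6) ⊗ (-4 ⊗ -4)) = -2

Expand innermost to outermost. Recall ⊕ takes the minimum of its arguments and ⊗ takes their sum. Working out the expression ((6 ⊕ 6) ⊗ (-4 ⊗ -4)) gives -2.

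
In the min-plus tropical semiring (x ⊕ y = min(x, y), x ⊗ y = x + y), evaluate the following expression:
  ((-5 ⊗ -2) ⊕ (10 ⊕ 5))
((-5 ⊗ -2) ⊕ (10 ⊕ 5)) = -7

Expand innermost to outermost. Recall ⊕ takes the minimum of its arguments and ⊗ takes their sum. Working out the expression ((-5 ⊗ -2) ⊕ (10 ⊕ 5)) gives -7.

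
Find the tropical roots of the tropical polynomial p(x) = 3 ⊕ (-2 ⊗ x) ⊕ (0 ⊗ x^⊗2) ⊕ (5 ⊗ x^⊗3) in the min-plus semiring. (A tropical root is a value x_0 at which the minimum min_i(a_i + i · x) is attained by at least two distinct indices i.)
Roots: {-5, -2, 5}

Each tropical root is a break point of the lower envelope of the lines y = a_i + i · x (there are 4 lines, with slopes 0, 1, ..., 3). Only the lines that attain the minimum somewhere contribute to roots; other lines are dominated. Here the surviving (envelope) indices are i = 3, i = 2, i = 1, i = 0.
Intersections between consecutive envelope lines give the roots: for adjacent envelope indices i < j the intersection is x = (a_i − a_j) / (j − i). Reading off the sorted break points: {-5, -2, 5}.
Verification: at each break x_0, at least two indices attain the minimum of min_i(a_i + i · x_0).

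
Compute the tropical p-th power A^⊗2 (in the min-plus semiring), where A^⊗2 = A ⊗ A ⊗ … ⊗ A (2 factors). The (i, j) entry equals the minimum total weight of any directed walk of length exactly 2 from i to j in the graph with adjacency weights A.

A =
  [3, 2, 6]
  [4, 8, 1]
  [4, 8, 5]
A^⊗2 =
  [6, 5, 3]
  [5, 6, 6]
  [7, 6, 9]

Each entry (A^⊗2)_ij equals the minimum over all length-2 walks i = v_0 → v_1 → … → v_2 = j of Σ_t A[v_t][v_{t+1}]. For example, for (i, j) = (0, 2) we minimise over 3 possible intermediate vertex sequences; the minimum is 3, attained along the walk 0 → 1 → 2.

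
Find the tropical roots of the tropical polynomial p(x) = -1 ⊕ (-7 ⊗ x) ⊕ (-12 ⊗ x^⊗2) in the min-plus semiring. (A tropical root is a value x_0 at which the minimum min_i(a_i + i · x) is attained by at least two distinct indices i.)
Roots: {5, 6}

Each tropical root is a break point of the lower envelope of the lines y = a_i + i · x (there are 3 lines, with slopes 0, 1, ..., 2). Only the lines that attain the minimum somewhere contribute to roots; other lines are dominated. Here the surviving (envelope) indices are i = 2, i = 1, i = 0.
Intersections between consecutive envelope lines give the roots: for adjacent envelope indices i < j the intersection is x = (a_i − a_j) / (j − i). Reading off the sorted break points: {5, 6}.
Verification: at each break x_0, at least two indices attain the minimum of min_i(a_i + i · x_0).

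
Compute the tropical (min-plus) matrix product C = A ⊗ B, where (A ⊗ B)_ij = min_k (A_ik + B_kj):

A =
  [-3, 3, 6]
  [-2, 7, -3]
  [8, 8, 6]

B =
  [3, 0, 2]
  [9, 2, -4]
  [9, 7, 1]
A ⊗ B =
  [0, -3, -1]
  [1, -2, -2]
  [11, 8, 4]

Apply the min-plus product entry-by-entry:
  C[0][0] = min over k of (A[0][0] + B[0][0] = -3 + 3 = 0, A[0][1] + B[1][0] = 3 + 9 = 12, A[0][2] + B[2][0] = 6 + 9 = 15) = 0 (attained at k = 0)
  C[0][1] = min over k of (A[0][0] + B[0][1] = -3 + 0 = -3, A[0][1] + B[1][1] = 3 + 2 = 5, A[0][2] + B[2][1] = 6 + 7 = 13) = -3 (attained at k = 0)
  C[0][2] = min over k of (A[0][0] + B[0][2] = -3 + 2 = -1, A[0][1] + B[1][2] = 3 + -4 = -1, A[0][2] + B[2][2] = 6 + 1 = 7) = -1 (attained at k = 0)
  C[1][0] = min over k of (A[1][0] + B[0][0] = -2 + 3 = 1, A[1][1] + B[1][0] = 7 + 9 = 16, A[1][2] + B[2][0] = -3 + 9 = 6) = 1 (attained at k = 0)
  C[1][1] = min over k of (A[1][0] + B[0][1] = -2 + 0 = -2, A[1][1] + B[1][1] = 7 + 2 = 9, A[1][2] + B[2][1] = -3 + 7 = 4) = -2 (attained at k = 0)
  C[1][2] = min over k of (A[1][0] + B[0][2] = -2 + 2 = 0, A[1][1] + B[1][2] = 7 + -4 = 3, A[1][2] + B[2][2] = -3 + 1 = -2) = -2 (attained at k = 2)
  C[2][0] = min over k of (A[2][0] + B[0][0] = 8 + 3 = 11, A[2][1] + B[1][0] = 8 + 9 = 17, A[2][2] + B[2][0] = 6 + 9 = 15) = 11 (attained at k = 0)
  C[2][1] = min over k of (A[2][0] + B[0][1] = 8 + 0 = 8, A[2][1] + B[1][1] = 8 + 2 = 10, A[2][2] + B[2][1] = 6 + 7 = 13) = 8 (attained at k = 0)
  C[2][2] = min over k of (A[2][0] + B[0][2] = 8 + 2 = 10, A[2][1] + B[1][2] = 8 + -4 = 4, A[2][2] + B[2][2] = 6 + 1 = 7) = 4 (attained at k = 1)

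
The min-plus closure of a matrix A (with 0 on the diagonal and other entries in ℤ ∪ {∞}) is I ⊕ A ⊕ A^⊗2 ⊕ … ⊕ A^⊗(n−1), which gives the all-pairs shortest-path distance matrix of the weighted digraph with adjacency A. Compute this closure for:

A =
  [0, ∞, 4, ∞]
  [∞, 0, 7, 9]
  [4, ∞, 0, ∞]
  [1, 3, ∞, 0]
Closure =
  [0, ∞, 4, ∞]
  [10, 0, 7, 9]
  [4, ∞, 0, ∞]
  [1, 3, 5, 0]

This is the Floyd-Warshall all-pairs shortest-path computation. For each intermediate vertex k = 0, 1, …, 3, update dist[i][j] ← min(dist[i][j], dist[i][k] + dist[k][j]). The final matrix gives, for each (i, j), the minimum total weight of any directed path from i to j (possibly empty when i = j).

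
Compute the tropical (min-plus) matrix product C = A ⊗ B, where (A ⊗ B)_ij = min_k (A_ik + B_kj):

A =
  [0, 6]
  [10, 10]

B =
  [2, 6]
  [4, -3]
A ⊗ B =
  [2, 3]
  [12, 7]

Apply the min-plus product entry-by-entry:
  C[0][0] = min over k of (A[0][0] + B[0][0] = 0 + 2 = 2, A[0][1] + B[1][0] = 6 + 4 = 10) = 2 (attained at k = 0)
  C[0][1] = min over k of (A[0][0] + B[0][1] = 0 + 6 = 6, A[0][1] + B[1][1] = 6 + -3 = 3) = 3 (attained at k = 1)
  C[1][0] = min over k of (A[1][0] + B[0][0] = 10 + 2 = 12, A[1][1] + B[1][0] = 10 + 4 = 14) = 12 (attained at k = 0)
  C[1][1] = min over k of (A[1][0] + B[0][1] = 10 + 6 = 16, A[1][1] + B[1][1] = 10 + -3 = 7) = 7 (attained at k = 1)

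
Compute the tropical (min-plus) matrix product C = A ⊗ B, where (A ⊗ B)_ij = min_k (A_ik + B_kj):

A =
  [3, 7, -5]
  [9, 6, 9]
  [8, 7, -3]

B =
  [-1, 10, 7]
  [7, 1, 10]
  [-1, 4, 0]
A ⊗ B =
  [-6, -1, -5]
  [8, 7, 9]
  [-4, 1, -3]

Apply the min-plus product entry-by-entry:
  C[0][0] = min over k of (A[0][0] + B[0][0] = 3 + -1 = 2, A[0][1] + B[1][0] = 7 + 7 = 14, A[0][2] + B[2][0] = -5 + -1 = -6) = -6 (attained at k = 2)
  C[0][1] = min over k of (A[0][0] + B[0][1] = 3 + 10 = 13, A[0][1] + B[1][1] = 7 + 1 = 8, A[0][2] + B[2][1] = -5 + 4 = -1) = -1 (attained at k = 2)
  C[0][2] = min over k of (A[0][0] + B[0][2] = 3 + 7 = 10, A[0][1] + B[1][2] = 7 + 10 = 17, A[0][2] + B[2][2] = -5 + 0 = -5) = -5 (attained at k = 2)
  C[1][0] = min over k of (A[1][0] + B[0][0] = 9 + -1 = 8, A[1][1] + B[1][0] = 6 + 7 = 13, A[1][2] + B[2][0] = 9 + -1 = 8) = 8 (attained at k = 0)
  C[1][1] = min over k of (A[1][0] + B[0][1] = 9 + 10 = 19, A[1][1] + B[1][1] = 6 + 1 = 7, A[1][2] + B[2][1] = 9 + 4 = 13) = 7 (attained at k = 1)
  C[1][2] = min over k of (A[1][0] + B[0][2] = 9 + 7 = 16, A[1][1] + B[1][2] = 6 + 10 = 16, A[1][2] + B[2][2] = 9 + 0 = 9) = 9 (attained at k = 2)
  C[2][0] = min over k of (A[2][0] + B[0][0] = 8 + -1 = 7, A[2][1] + B[1][0] = 7 + 7 = 14, A[2][2] + B[2][0] = -3 + -1 = -4) = -4 (attained at k = 2)
  C[2][1] = min over k of (A[2][0] + B[0][1] = 8 + 10 = 18, A[2][1] + B[1][1] = 7 + 1 = 8, A[2][2] + B[2][1] = -3 + 4 = 1) = 1 (attained at k = 2)
  C[2][2] = min over k of (A[2][0] + B[0][2] = 8 + 7 = 15, A[2][1] + B[1][2] = 7 + 10 = 17, A[2][2] + B[2][2] = -3 + 0 = -3) = -3 (attained at k = 2)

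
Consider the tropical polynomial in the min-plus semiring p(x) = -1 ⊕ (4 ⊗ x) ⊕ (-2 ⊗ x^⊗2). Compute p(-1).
p(-1) = -4

A tropical monomial a ⊗ x^⊗i evaluates to a + i · x. Evaluating each term at x = -1:
  Term 0 contributes -1 + 0 · -1 = -1
  Term 1 contributes 4 + 1 · -1 = 3
  Term 2 contributes -2 + 2 · -1 = -4
p(-1) = ⊕ of these = min[-1, 3, -4] = -4.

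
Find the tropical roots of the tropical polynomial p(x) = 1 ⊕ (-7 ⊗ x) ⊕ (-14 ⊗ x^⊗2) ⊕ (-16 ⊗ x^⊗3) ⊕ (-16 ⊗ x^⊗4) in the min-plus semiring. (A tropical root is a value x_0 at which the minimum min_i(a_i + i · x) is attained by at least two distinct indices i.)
Roots: {0, 2, 7, 8}

Each tropical root is a break point of the lower envelope of the lines y = a_i + i · x (there are 5 lines, with slopes 0, 1, ..., 4). Only the lines that attain the minimum somewhere contribute to roots; other lines are dominated. Here the surviving (envelope) indices are i = 4, i = 3, i = 2, i = 1, i = 0.
Intersections between consecutive envelope lines give the roots: for adjacent envelope indices i < j the intersection is x = (a_i − a_j) / (j − i). Reading off the sorted break points: {0, 2, 7, 8}.
Verification: at each break x_0, at least two indices attain the minimum of min_i(a_i + i · x_0).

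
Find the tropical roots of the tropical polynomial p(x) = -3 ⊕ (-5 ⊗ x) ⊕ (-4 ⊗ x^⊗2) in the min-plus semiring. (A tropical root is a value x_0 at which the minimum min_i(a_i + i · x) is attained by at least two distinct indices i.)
Roots: {-1, 2}

Each tropical root is a break point of the lower envelope of the lines y = a_i + i · x (there are 3 lines, with slopes 0, 1, ..., 2). Only the lines that attain the minimum somewhere contribute to roots; other lines are dominated. Here the surviving (envelope) indices are i = 2, i = 1, i = 0.
Intersections between consecutive envelope lines give the roots: for adjacent envelope indices i < j the intersection is x = (a_i − a_j) / (j − i). Reading off the sorted break points: {-1, 2}.
Verification: at each break x_0, at least two indices attain the minimum of min_i(a_i + i · x_0).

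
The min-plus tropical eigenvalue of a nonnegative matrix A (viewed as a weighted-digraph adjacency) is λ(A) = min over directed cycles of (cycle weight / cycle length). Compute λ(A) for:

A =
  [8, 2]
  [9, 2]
λ(A) = 2

Enumerate directed cycles and compute their means (weight / length). Sample:
  cycle 0 → 0: weight = 8, length = 1, mean = 8/1 ≈ 8.000
  cycle 1 → 1: weight = 2, length = 1, mean = 2/1 ≈ 2.000
  cycle 0 → 1 → 0: weight = 11, length = 2, mean = 11/2 ≈ 5.500
  cycle 1 → 0 → 1: weight = 11, length = 2, mean = 11/2 ≈ 5.500
Minimum mean = 2.000, attained e.g. along the cycle 1 → 1 with weight 2 and length 1. So λ(A) = 2/1 = 2.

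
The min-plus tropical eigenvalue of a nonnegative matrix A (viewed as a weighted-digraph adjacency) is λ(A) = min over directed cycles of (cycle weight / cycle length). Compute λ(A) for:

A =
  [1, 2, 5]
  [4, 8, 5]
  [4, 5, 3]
λ(A) = 1

Enumerate directed cycles and compute their means (weight / length). Sample:
  cycle 0 → 0: weight = 1, length = 1, mean = 1/1 ≈ 1.000
  cycle 1 → 1: weight = 8, length = 1, mean = 8/1 ≈ 8.000
  cycle 2 → 2: weight = 3, length = 1, mean = 3/1 ≈ 3.000
  cycle 0 → 1 → 0: weight = 6, length = 2, mean = 6/2 ≈ 3.000
  cycle 0 → 2 → 0: weight = 9, length = 2, mean = 9/2 ≈ 4.500
  cycle 1 → 0 → 1: weight = 6, length = 2, mean = 6/2 ≈ 3.000
Minimum mean = 1.000, attained e.g. along the cycle 0 → 0 with weight 1 and length 1. So λ(A) = 1/1 = 1.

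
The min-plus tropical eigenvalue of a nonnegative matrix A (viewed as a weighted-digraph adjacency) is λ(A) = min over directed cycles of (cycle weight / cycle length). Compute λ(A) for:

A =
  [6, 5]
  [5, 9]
λ(A) = 5

Enumerate directed cycles and compute their means (weight / length). Sample:
  cycle 0 → 0: weight = 6, length = 1, mean = 6/1 ≈ 6.000
  cycle 1 → 1: weight = 9, length = 1, mean = 9/1 ≈ 9.000
  cycle 0 → 1 → 0: weight = 10, length = 2, mean = 10/2 ≈ 5.000
  cycle 1 → 0 → 1: weight = 10, length = 2, mean = 10/2 ≈ 5.000
Minimum mean = 5.000, attained e.g. along the cycle 0 → 1 → 0 with weight 10 and length 2. So λ(A) = 10/2 = 5.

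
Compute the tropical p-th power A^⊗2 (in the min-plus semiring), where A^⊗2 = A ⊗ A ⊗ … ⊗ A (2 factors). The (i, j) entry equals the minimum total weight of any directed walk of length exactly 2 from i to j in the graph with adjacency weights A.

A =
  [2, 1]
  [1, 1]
A^⊗2 =
  [2, 2]
  [2, 2]

Each entry (A^⊗2)_ij equals the minimum over all length-2 walks i = v_0 → v_1 → … → v_2 = j of Σ_t A[v_t][v_{t+1}]. For example, for (i, j) = (0, 1) we minimise over 2 possible intermediate vertex sequences; the minimum is 2, attained along the walk 0 → 1 → 1.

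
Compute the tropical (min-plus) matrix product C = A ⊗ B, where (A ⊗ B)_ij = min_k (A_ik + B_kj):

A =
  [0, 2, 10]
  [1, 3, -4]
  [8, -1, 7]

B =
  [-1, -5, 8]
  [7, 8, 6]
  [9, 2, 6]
A ⊗ B =
  [-1, -5, 8]
  [0, -4, 2]
  [6, 3, 5]

Apply the min-plus product entry-by-entry:
  C[0][0] = min over k of (A[0][0] + B[0][0] = 0 + -1 = -1, A[0][1] + B[1][0] = 2 + 7 = 9, A[0][2] + B[2][0] = 10 + 9 = 19) = -1 (attained at k = 0)
  C[0][1] = min over k of (A[0][0] + B[0][1] = 0 + -5 = -5, A[0][1] + B[1][1] = 2 + 8 = 10, A[0][2] + B[2][1] = 10 + 2 = 12) = -5 (attained at k = 0)
  C[0][2] = min over k of (A[0][0] + B[0][2] = 0 + 8 = 8, A[0][1] + B[1][2] = 2 + 6 = 8, A[0][2] + B[2][2] = 10 + 6 = 16) = 8 (attained at k = 0)
  C[1][0] = min over k of (A[1][0] + B[0][0] = 1 + -1 = 0, A[1][1] + B[1][0] = 3 + 7 = 10, A[1][2] + B[2][0] = -4 + 9 = 5) = 0 (attained at k = 0)
  C[1][1] = min over k of (A[1][0] + B[0][1] = 1 + -5 = -4, A[1][1] + B[1][1] = 3 + 8 = 11, A[1][2] + B[2][1] = -4 + 2 = -2) = -4 (attained at k = 0)
  C[1][2] = min over k of (A[1][0] + B[0][2] = 1 + 8 = 9, A[1][1] + B[1][2] = 3 + 6 = 9, A[1][2] + B[2][2] = -4 + 6 = 2) = 2 (attained at k = 2)
  C[2][0] = min over k of (A[2][0] + B[0][0] = 8 + -1 = 7, A[2][1] + B[1][0] = -1 + 7 = 6, A[2][2] + B[2][0] = 7 + 9 = 16) = 6 (attained at k = 1)
  C[2][1] = min over k of (A[2][0] + B[0][1] = 8 + -5 = 3, A[2][1] + B[1][1] = -1 + 8 = 7, A[2][2] + B[2][1] = 7 + 2 = 9) = 3 (attained at k = 0)
  C[2][2] = min over k of (A[2][0] + B[0][2] = 8 + 8 = 16, A[2][1] + B[1][2] = -1 + 6 = 5, A[2][2] + B[2][2] = 7 + 6 = 13) = 5 (attained at k = 1)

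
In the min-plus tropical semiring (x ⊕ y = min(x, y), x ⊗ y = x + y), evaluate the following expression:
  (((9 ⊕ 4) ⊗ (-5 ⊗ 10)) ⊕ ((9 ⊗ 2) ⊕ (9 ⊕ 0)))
(((9 ⊕ 4) ⊗ (-5 ⊗ 10)) ⊕ ((9 ⊗ 2) ⊕ (9 ⊕ 0))) = 0

Expand innermost to outermost. Recall ⊕ takes the minimum of its arguments and ⊗ takes their sum. Working out the expression (((9 ⊕ 4) ⊗ (-5 ⊗ 10)) ⊕ ((9 ⊗ 2) ⊕ (9 ⊕ 0))) gives 0.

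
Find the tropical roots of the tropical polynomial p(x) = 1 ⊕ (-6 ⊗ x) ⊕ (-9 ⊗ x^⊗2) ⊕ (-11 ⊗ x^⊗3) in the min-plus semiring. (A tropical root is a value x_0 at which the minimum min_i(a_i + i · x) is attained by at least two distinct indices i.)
Roots: {2, 3, 7}

Each tropical root is a break point of the lower envelope of the lines y = a_i + i · x (there are 4 lines, with slopes 0, 1, ..., 3). Only the lines that attain the minimum somewhere contribute to roots; other lines are dominated. Here the surviving (envelope) indices are i = 3, i = 2, i = 1, i = 0.
Intersections between consecutive envelope lines give the roots: for adjacent envelope indices i < j the intersection is x = (a_i − a_j) / (j − i). Reading off the sorted break points: {2, 3, 7}.
Verification: at each break x_0, at least two indices attain the minimum of min_i(a_i + i · x_0).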